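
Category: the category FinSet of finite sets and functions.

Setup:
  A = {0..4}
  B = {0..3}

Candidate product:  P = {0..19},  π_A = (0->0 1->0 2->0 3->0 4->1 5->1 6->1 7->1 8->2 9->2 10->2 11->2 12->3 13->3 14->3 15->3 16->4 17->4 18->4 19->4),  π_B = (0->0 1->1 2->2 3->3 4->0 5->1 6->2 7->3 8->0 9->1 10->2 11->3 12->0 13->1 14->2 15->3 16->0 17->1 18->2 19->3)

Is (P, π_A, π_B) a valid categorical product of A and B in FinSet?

Answer: VALID PRODUCT

Work:
|A|·|B| = 5·4 = 20;  |P| = 20
Check the pairing map k ↦ (π_A(k), π_B(k)):
  0 -> (0,0)
  1 -> (0,1)
  2 -> (0,2)
  3 -> (0,3)
  4 -> (1,0)
  5 -> (1,1)
  6 -> (1,2)
  7 -> (1,3)
  8 -> (2,0)
  9 -> (2,1)
  10 -> (2,2)
  11 -> (2,3)
  12 -> (3,0)
  13 -> (3,1)
  14 -> (3,2)
  15 -> (3,3)
  16 -> (4,0)
  17 -> (4,1)
  18 -> (4,2)
  19 -> (4,3)
distinct pairs in image: 20 / 20 needed
  → bijection onto A×B; projections well-typed.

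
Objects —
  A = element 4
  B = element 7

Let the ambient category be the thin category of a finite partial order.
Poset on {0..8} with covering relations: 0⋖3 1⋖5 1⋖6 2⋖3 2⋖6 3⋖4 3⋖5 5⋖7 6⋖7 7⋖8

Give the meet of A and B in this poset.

Answer: A∧B = 3

Trace:
Lower bounds of A=4 and B=7: {0,2,3}
  0 <= 3
  2 <= 3
  3 <= 3
glb = 3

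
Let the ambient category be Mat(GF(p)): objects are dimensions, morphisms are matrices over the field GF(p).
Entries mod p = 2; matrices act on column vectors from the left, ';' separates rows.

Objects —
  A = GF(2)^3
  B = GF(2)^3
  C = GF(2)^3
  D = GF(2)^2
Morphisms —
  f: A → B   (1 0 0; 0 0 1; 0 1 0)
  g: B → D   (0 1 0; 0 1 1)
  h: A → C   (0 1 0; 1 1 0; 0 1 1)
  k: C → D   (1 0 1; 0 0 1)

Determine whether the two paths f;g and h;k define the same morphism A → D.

Answer: COMMUTES

Trace:
Path 1 = f;g:
  e0=(1,0,0) f→(1,0,0) g→(0,0)
  e1=(0,1,0) f→(0,0,1) g→(0,1)
  e2=(0,0,1) f→(0,1,0) g→(1,1)
  result₁ = (0 0 1; 0 1 1)
Path 2 = h;k:
  e0=(1,0,0) h→(0,1,0) k→(0,0)
  e1=(0,1,0) h→(1,1,1) k→(0,1)
  e2=(0,0,1) h→(0,0,1) k→(1,1)
  result₂ = (0 0 1; 0 1 1)
Equal? same morphism ✓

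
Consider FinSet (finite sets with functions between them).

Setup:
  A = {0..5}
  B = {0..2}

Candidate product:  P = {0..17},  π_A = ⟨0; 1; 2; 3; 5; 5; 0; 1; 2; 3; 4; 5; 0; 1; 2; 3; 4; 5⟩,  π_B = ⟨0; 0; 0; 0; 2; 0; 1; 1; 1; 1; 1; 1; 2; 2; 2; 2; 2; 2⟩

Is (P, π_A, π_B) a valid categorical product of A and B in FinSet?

Answer: NOT A VALID PRODUCT — duplicate pair at indices 17,4

Work:
|A|·|B| = 6·3 = 18;  |P| = 18
Check the pairing map k ↦ (π_A(k), π_B(k)):
  0 ↦ (0,0)
  1 ↦ (1,0)
  2 ↦ (2,0)
  3 ↦ (3,0)
  4 ↦ (5,2)
  5 ↦ (5,0)
  6 ↦ (0,1)
  7 ↦ (1,1)
  8 ↦ (2,1)
  9 ↦ (3,1)
  10 ↦ (4,1)
  11 ↦ (5,1)
  12 ↦ (0,2)
  13 ↦ (1,2)
  14 ↦ (2,2)
  15 ↦ (3,2)
  16 ↦ (4,2)
  17 ↦ (5,2)  ✗ repeats pair of k=4
distinct pairs in image: 17 / 18 needed
  → (5,2) hit at k=4 and k=17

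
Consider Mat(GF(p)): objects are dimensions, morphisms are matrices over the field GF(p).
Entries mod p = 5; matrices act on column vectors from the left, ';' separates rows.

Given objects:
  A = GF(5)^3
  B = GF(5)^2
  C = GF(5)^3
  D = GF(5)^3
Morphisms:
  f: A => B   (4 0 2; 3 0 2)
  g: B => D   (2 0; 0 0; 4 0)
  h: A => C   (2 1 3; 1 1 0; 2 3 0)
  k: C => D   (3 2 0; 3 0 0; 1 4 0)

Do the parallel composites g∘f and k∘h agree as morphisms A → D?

1) trace f;g:
  e0=(1,0,0) f=>(4,3) g=>(3,0,1)
  e1=(0,1,0) f=>(0,0) g=>(0,0,0)
  e2=(0,0,1) f=>(2,2) g=>(4,0,3)
  result₁ = (3 0 4; 0 0 0; 1 0 3)
2) trace h;k:
  e0=(1,0,0) h=>(2,1,2) k=>(3,1,1)
  e1=(0,1,0) h=>(1,1,3) k=>(0,3,0)
  e2=(0,0,1) h=>(3,0,0) k=>(4,4,3)
  result₂ = (3 0 4; 1 3 4; 1 0 3)
Equal? distinct morphisms ✗

Answer: DOES NOT COMMUTE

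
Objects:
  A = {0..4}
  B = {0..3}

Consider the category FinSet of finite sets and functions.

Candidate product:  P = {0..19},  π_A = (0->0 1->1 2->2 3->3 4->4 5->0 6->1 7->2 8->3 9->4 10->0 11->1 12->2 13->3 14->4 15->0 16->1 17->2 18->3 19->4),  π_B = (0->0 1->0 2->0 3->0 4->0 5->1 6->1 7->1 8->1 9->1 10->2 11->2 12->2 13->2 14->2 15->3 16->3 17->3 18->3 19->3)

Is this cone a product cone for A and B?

Answer: VALID PRODUCT

Work:
|A|·|B| = 5·4 = 20;  |P| = 20
Check the pairing map k ↦ (π_A(k), π_B(k)):
  0 -> (0,0)
  1 -> (1,0)
  2 -> (2,0)
  3 -> (3,0)
  4 -> (4,0)
  5 -> (0,1)
  6 -> (1,1)
  7 -> (2,1)
  8 -> (3,1)
  9 -> (4,1)
  10 -> (0,2)
  11 -> (1,2)
  12 -> (2,2)
  13 -> (3,2)
  14 -> (4,2)
  15 -> (0,3)
  16 -> (1,3)
  17 -> (2,3)
  18 -> (3,3)
  19 -> (4,3)
distinct pairs in image: 20 / 20 needed
  → bijection onto A×B; projections well-typed.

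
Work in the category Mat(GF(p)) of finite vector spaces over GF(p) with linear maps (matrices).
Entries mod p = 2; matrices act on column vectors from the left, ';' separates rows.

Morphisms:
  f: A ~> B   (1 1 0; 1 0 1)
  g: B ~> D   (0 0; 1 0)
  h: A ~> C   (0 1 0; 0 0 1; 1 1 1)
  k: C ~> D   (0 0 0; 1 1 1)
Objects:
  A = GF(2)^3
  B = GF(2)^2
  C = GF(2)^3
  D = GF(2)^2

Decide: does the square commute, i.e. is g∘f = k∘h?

Path 1 = f;g:
  e0=[1,0,0] f~>[1,1] g~>[0,1]
  e1=[0,1,0] f~>[1,0] g~>[0,1]
  e2=[0,0,1] f~>[0,1] g~>[0,0]
  ⟦path⟧₁ = (0 0 0; 1 1 0)
Path 2 = h;k:
  e0=[1,0,0] h~>[0,0,1] k~>[0,1]
  e1=[0,1,0] h~>[1,0,1] k~>[0,0]
  e2=[0,0,1] h~>[0,1,1] k~>[0,0]
  ⟦path⟧₂ = (0 0 0; 1 0 0)
Equal? distinct morphisms ✗

Answer: DOES NOT COMMUTE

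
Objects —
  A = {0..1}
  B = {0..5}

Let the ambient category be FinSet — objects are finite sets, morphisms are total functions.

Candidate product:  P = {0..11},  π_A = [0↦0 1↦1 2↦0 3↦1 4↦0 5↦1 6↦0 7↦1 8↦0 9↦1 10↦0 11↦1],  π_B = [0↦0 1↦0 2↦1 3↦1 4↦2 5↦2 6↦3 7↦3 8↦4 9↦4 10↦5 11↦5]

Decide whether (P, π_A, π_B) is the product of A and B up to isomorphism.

|A|·|B| = 2·6 = 12;  |P| = 12
Check the pairing map k ↦ (π_A(k), π_B(k)):
  0 ↦ (0,0)
  1 ↦ (1,0)
  2 ↦ (0,1)
  3 ↦ (1,1)
  4 ↦ (0,2)
  5 ↦ (1,2)
  6 ↦ (0,3)
  7 ↦ (1,3)
  8 ↦ (0,4)
  9 ↦ (1,4)
  10 ↦ (0,5)
  11 ↦ (1,5)
distinct pairs in image: 12 / 12 needed
  → bijection onto A×B; projections well-typed.

Answer: VALID PRODUCT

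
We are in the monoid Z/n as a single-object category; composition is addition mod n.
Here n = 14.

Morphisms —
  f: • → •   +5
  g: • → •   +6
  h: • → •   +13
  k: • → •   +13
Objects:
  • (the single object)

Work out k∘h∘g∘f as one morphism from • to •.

Answer: +9

Trace:
  0 +5≡5 +6≡11 +13≡10 +13≡9  (mod 14)
composite: +9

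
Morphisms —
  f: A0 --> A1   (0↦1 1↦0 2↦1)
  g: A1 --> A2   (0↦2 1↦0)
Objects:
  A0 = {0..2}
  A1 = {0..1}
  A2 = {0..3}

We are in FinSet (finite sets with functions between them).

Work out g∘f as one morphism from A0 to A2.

  0 f-->1 g-->0
  1 f-->0 g-->2
  2 f-->1 g-->0
composite: (0↦0 1↦2 2↦0)

Answer: (0↦0 1↦2 2↦0)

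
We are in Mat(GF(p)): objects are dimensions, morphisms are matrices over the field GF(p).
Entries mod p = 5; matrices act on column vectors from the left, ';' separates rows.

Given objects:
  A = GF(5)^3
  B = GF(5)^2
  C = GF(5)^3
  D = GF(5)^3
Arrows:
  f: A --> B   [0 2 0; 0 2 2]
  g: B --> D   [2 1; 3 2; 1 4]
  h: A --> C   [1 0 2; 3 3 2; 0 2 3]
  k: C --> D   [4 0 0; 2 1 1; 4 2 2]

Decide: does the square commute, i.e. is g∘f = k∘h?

1) trace f;g:
  e0=[1,0,0] f-->[0,0] g-->[0,0,0]
  e1=[0,1,0] f-->[2,2] g-->[1,0,0]
  e2=[0,0,1] f-->[0,2] g-->[2,4,3]
  composite₁ = [0 1 2; 0 0 4; 0 0 3]
2) trace h;k:
  e0=[1,0,0] h-->[1,3,0] k-->[4,0,0]
  e1=[0,1,0] h-->[0,3,2] k-->[0,0,0]
  e2=[0,0,1] h-->[2,2,3] k-->[3,4,3]
  composite₂ = [4 0 3; 0 0 4; 0 0 3]
Equal? NO — does not commute

Answer: DOES NOT COMMUTE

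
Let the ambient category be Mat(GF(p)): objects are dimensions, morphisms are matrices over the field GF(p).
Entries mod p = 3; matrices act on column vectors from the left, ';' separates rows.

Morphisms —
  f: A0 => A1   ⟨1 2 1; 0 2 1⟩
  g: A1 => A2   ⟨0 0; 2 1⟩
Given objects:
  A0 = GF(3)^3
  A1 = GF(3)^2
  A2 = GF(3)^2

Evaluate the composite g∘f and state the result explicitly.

Answer: ⟨0 0 0; 2 0 0⟩

Work:
  e0=(1,0,0) f=>(1,0) g=>(0,2)
  e1=(0,1,0) f=>(2,2) g=>(0,0)
  e2=(0,0,1) f=>(1,1) g=>(0,0)
⟦path⟧: ⟨0 0 0; 2 0 0⟩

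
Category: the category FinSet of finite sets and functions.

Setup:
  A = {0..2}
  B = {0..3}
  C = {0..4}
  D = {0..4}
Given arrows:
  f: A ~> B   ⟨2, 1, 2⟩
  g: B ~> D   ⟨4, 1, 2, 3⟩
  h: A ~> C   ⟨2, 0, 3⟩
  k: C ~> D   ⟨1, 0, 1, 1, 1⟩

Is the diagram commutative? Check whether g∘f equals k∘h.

Path 1 = f;g:
  0 f~>2 g~>2
  1 f~>1 g~>1
  2 f~>2 g~>2
  result₁ = ⟨2, 1, 2⟩
Path 2 = h;k:
  0 h~>2 k~>1
  1 h~>0 k~>1
  2 h~>3 k~>1
  result₂ = ⟨1, 1, 1⟩
Equal? differ; not commutative

Answer: DOES NOT COMMUTE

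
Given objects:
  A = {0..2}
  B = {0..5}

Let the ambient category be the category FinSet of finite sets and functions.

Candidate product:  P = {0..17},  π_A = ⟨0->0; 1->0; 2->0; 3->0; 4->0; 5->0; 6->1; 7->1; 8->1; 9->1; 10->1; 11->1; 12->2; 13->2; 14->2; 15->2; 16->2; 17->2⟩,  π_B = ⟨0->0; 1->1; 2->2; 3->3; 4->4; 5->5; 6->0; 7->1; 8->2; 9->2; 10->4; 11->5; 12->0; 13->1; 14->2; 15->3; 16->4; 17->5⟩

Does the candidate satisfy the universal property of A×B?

Answer: NOT A VALID PRODUCT — duplicate pair at indices 8,9

Trace:
|A|·|B| = 3·6 = 18;  |P| = 18
Check the pairing map k ↦ (π_A(k), π_B(k)):
  0 -> (0,0)
  1 -> (0,1)
  2 -> (0,2)
  3 -> (0,3)
  4 -> (0,4)
  5 -> (0,5)
  6 -> (1,0)
  7 -> (1,1)
  8 -> (1,2)
  9 -> (1,2)  ✗ repeats pair of k=8
  10 -> (1,4)
  11 -> (1,5)
  12 -> (2,0)
  13 -> (2,1)
  14 -> (2,2)
  15 -> (2,3)
  16 -> (2,4)
  17 -> (2,5)
distinct pairs in image: 17 / 18 needed
  → (1,2) hit at k=8 and k=9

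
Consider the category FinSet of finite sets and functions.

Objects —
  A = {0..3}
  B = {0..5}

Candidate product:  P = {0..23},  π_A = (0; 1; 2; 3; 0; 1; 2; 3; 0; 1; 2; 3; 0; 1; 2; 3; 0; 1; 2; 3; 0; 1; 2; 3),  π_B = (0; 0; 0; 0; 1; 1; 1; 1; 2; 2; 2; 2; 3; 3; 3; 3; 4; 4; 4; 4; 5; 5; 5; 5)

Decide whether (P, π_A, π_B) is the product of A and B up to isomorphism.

|A|·|B| = 4·6 = 24;  |P| = 24
Check the pairing map k ↦ (π_A(k), π_B(k)):
  0 -> (0,0)
  1 -> (1,0)
  2 -> (2,0)
  3 -> (3,0)
  4 -> (0,1)
  5 -> (1,1)
  6 -> (2,1)
  7 -> (3,1)
  8 -> (0,2)
  9 -> (1,2)
  10 -> (2,2)
  11 -> (3,2)
  12 -> (0,3)
  13 -> (1,3)
  14 -> (2,3)
  15 -> (3,3)
  16 -> (0,4)
  17 -> (1,4)
  18 -> (2,4)
  19 -> (3,4)
  20 -> (0,5)
  21 -> (1,5)
  22 -> (2,5)
  23 -> (3,5)
distinct pairs in image: 24 / 24 needed
  → bijection onto A×B; projections well-typed.

Answer: VALID PRODUCT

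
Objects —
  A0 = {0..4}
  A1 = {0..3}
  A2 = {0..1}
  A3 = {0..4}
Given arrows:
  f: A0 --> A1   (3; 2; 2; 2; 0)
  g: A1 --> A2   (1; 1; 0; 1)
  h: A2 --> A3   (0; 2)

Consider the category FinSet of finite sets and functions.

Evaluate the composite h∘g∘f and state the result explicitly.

Answer: (2; 0; 0; 0; 2)

Trace:
  0 f-->3 g-->1 h-->2
  1 f-->2 g-->0 h-->0
  2 f-->2 g-->0 h-->0
  3 f-->2 g-->0 h-->0
  4 f-->0 g-->1 h-->2
⟦path⟧: (2; 0; 0; 0; 2)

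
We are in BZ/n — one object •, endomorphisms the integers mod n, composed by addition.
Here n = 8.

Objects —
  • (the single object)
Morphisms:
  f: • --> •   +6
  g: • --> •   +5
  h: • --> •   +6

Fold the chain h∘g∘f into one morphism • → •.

Answer: +1

Trace:
  0 +6≡6 +5≡3 +6≡1  (mod 8)
⟦path⟧: +1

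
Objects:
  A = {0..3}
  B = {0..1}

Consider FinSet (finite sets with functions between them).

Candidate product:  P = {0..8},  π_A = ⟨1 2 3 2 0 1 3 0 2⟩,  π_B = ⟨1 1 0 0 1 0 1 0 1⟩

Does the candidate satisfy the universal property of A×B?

|A|·|B| = 4·2 = 8;  |P| = 9
  → cardinalities differ; no bijection possible.

Answer: NOT A VALID PRODUCT — |P|=9 ≠ |A|·|B|=8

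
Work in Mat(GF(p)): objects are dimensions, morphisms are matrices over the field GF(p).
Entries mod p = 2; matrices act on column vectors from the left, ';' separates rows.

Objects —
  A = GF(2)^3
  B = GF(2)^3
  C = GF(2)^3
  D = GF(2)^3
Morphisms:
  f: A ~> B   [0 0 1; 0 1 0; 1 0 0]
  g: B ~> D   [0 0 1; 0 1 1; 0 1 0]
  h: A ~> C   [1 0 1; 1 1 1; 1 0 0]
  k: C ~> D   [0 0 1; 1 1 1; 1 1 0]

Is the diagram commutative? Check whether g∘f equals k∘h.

Answer: COMMUTES

Trace:
Along f;g (path 1):
  e0=⟨1,0,0⟩ f~>⟨0,0,1⟩ g~>⟨1,1,0⟩
  e1=⟨0,1,0⟩ f~>⟨0,1,0⟩ g~>⟨0,1,1⟩
  e2=⟨0,0,1⟩ f~>⟨1,0,0⟩ g~>⟨0,0,0⟩
  composite₁ = [1 0 0; 1 1 0; 0 1 0]
Along h;k (path 2):
  e0=⟨1,0,0⟩ h~>⟨1,1,1⟩ k~>⟨1,1,0⟩
  e1=⟨0,1,0⟩ h~>⟨0,1,0⟩ k~>⟨0,1,1⟩
  e2=⟨0,0,1⟩ h~>⟨1,1,0⟩ k~>⟨0,0,0⟩
  composite₂ = [1 0 0; 1 1 0; 0 1 0]
Equal? YES — commutes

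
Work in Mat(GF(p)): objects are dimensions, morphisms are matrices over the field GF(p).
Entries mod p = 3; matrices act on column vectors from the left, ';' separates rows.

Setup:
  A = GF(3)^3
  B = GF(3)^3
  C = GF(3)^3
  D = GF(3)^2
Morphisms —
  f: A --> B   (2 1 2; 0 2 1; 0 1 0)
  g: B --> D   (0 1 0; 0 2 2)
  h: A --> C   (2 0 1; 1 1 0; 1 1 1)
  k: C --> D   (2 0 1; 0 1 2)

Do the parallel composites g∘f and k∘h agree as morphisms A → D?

Answer: DOES NOT COMMUTE

Trace:
Along f;g (path 1):
  e0=(1,0,0) f-->(2,0,0) g-->(0,0)
  e1=(0,1,0) f-->(1,2,1) g-->(2,0)
  e2=(0,0,1) f-->(2,1,0) g-->(1,2)
  ⟦path⟧₁ = (0 2 1; 0 0 2)
Along h;k (path 2):
  e0=(1,0,0) h-->(2,1,1) k-->(2,0)
  e1=(0,1,0) h-->(0,1,1) k-->(1,0)
  e2=(0,0,1) h-->(1,0,1) k-->(0,2)
  ⟦path⟧₂ = (2 1 0; 0 0 2)
Equal? differ; not commutative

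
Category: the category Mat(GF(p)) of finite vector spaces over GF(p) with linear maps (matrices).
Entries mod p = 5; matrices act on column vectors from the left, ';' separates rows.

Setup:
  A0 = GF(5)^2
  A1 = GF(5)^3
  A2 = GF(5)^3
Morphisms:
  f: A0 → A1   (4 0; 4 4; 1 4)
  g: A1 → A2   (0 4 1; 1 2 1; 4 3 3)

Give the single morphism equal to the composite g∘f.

  e0=[1,0] f→[4,4,1] g→[2,3,1]
  e1=[0,1] f→[0,4,4] g→[0,2,4]
⟦path⟧: (2 0; 3 2; 1 4)

Answer: (2 0; 3 2; 1 4)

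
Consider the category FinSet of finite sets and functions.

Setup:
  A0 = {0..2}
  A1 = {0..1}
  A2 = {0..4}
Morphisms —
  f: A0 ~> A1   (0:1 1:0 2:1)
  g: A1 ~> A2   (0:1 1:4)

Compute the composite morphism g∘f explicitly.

Answer: (0:4 1:1 2:4)

Derivation:
  0 f~>1 g~>4
  1 f~>0 g~>1
  2 f~>1 g~>4
result: (0:4 1:1 2:4)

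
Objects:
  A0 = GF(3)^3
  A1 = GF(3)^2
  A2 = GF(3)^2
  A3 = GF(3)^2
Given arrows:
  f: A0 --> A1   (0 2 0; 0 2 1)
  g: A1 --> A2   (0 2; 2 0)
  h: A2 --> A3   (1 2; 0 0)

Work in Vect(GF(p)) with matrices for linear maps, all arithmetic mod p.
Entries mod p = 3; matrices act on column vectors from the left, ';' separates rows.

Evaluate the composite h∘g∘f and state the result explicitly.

Answer: (0 0 2; 0 0 0)

Work:
  e0=[1,0,0] f-->[0,0] g-->[0,0] h-->[0,0]
  e1=[0,1,0] f-->[2,2] g-->[1,1] h-->[0,0]
  e2=[0,0,1] f-->[0,1] g-->[2,0] h-->[2,0]
result: (0 0 2; 0 0 0)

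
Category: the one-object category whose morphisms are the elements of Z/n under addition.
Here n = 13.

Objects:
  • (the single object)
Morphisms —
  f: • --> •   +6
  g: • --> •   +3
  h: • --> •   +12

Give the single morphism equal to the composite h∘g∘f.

  0 +6≡6 +3≡9 +12≡8  (mod 13)
⟦path⟧: +8

Answer: +8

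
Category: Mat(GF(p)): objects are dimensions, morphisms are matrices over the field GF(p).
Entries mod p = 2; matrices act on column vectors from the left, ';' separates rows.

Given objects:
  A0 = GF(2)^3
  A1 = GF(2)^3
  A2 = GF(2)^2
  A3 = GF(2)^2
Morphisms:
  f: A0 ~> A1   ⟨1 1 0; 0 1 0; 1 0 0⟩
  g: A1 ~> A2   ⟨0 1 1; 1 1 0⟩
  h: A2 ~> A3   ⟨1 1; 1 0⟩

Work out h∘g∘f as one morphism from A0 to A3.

  e0=[1,0,0] f~>[1,0,1] g~>[1,1] h~>[0,1]
  e1=[0,1,0] f~>[1,1,0] g~>[1,0] h~>[1,1]
  e2=[0,0,1] f~>[0,0,0] g~>[0,0] h~>[0,0]
composite: ⟨0 1 0; 1 1 0⟩

Answer: ⟨0 1 0; 1 1 0⟩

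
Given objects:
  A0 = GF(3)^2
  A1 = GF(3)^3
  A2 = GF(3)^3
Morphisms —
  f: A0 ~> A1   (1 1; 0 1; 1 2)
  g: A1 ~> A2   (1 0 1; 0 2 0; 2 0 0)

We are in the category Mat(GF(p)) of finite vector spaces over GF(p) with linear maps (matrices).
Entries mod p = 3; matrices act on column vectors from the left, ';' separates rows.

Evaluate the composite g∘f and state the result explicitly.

Answer: (2 0; 0 2; 2 2)

Derivation:
  e0=⟨1,0⟩ f~>⟨1,0,1⟩ g~>⟨2,0,2⟩
  e1=⟨0,1⟩ f~>⟨1,1,2⟩ g~>⟨0,2,2⟩
composite: (2 0; 0 2; 2 2)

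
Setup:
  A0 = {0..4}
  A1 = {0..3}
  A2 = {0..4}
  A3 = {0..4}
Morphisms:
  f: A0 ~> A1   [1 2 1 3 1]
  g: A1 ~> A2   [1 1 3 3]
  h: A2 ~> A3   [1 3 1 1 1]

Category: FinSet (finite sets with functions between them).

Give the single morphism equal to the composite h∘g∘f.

Answer: [3 1 3 1 3]

Work:
  0 f~>1 g~>1 h~>3
  1 f~>2 g~>3 h~>1
  2 f~>1 g~>1 h~>3
  3 f~>3 g~>3 h~>1
  4 f~>1 g~>1 h~>3
composite: [3 1 3 1 3]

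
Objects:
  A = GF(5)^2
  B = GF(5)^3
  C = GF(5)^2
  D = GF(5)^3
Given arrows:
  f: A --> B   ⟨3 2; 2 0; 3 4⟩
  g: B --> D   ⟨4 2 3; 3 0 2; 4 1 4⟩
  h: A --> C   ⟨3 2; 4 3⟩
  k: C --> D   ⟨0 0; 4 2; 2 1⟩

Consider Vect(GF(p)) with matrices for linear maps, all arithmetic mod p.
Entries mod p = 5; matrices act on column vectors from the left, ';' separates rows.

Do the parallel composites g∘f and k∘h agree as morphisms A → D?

Path 1 = f;g:
  e0=(1,0) f-->(3,2,3) g-->(0,0,1)
  e1=(0,1) f-->(2,0,4) g-->(0,4,4)
  composite₁ = ⟨0 0; 0 4; 1 4⟩
Path 2 = h;k:
  e0=(1,0) h-->(3,4) k-->(0,0,0)
  e1=(0,1) h-->(2,3) k-->(0,4,2)
  composite₂ = ⟨0 0; 0 4; 0 2⟩
Equal? NO — does not commute

Answer: DOES NOT COMMUTE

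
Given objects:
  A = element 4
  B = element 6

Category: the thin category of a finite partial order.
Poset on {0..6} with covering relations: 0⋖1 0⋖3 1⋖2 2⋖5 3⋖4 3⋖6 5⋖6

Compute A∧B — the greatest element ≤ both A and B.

Common predecessors of 4,6: {0,3}
  0 ≤ 3
  3 ≤ 3
glb = 3

Answer: A∧B = 3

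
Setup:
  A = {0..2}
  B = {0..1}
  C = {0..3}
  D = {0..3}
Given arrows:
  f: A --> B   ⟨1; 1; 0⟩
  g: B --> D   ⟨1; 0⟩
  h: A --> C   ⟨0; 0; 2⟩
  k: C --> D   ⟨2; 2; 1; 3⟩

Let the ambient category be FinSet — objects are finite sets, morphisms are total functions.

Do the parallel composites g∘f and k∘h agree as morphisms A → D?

Answer: DOES NOT COMMUTE

Derivation:
Along f;g (path 1):
  0 f-->1 g-->0
  1 f-->1 g-->0
  2 f-->0 g-->1
  composite₁ = ⟨0; 0; 1⟩
Along h;k (path 2):
  0 h-->0 k-->2
  1 h-->0 k-->2
  2 h-->2 k-->1
  composite₂ = ⟨2; 2; 1⟩
Equal? differ; not commutative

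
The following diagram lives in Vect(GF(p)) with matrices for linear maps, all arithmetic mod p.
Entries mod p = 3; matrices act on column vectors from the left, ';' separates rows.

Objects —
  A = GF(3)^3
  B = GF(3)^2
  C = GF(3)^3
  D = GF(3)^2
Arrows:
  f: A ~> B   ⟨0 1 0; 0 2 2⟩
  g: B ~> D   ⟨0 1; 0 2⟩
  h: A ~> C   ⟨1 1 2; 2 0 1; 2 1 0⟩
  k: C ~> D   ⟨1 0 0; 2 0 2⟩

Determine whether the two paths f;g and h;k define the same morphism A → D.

Answer: DOES NOT COMMUTE

Work:
1) trace f;g:
  e0=[1,0,0] f~>[0,0] g~>[0,0]
  e1=[0,1,0] f~>[1,2] g~>[2,1]
  e2=[0,0,1] f~>[0,2] g~>[2,1]
  result₁ = ⟨0 2 2; 0 1 1⟩
2) trace h;k:
  e0=[1,0,0] h~>[1,2,2] k~>[1,0]
  e1=[0,1,0] h~>[1,0,1] k~>[1,1]
  e2=[0,0,1] h~>[2,1,0] k~>[2,1]
  result₂ = ⟨1 1 2; 0 1 1⟩
Equal? differ; not commutative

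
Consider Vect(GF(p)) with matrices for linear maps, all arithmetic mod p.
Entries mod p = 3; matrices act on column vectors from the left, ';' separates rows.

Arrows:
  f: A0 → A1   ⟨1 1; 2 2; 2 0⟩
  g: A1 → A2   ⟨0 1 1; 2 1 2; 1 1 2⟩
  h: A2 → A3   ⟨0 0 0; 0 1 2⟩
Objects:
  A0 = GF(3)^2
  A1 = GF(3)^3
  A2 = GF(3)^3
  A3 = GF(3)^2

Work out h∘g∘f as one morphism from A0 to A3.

Answer: ⟨0 0; 1 1⟩

Trace:
  e0=[1,0] f→[1,2,2] g→[1,2,1] h→[0,1]
  e1=[0,1] f→[1,2,0] g→[2,1,0] h→[0,1]
composite: ⟨0 0; 1 1⟩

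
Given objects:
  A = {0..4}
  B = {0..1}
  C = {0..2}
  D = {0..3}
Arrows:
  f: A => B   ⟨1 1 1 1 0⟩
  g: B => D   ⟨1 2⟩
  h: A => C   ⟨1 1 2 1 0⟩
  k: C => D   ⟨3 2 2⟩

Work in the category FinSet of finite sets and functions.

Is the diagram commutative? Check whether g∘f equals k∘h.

Answer: DOES NOT COMMUTE

Trace:
1) trace f;g:
  0 f=>1 g=>2
  1 f=>1 g=>2
  2 f=>1 g=>2
  3 f=>1 g=>2
  4 f=>0 g=>1
  composite₁ = ⟨2 2 2 2 1⟩
2) trace h;k:
  0 h=>1 k=>2
  1 h=>1 k=>2
  2 h=>2 k=>2
  3 h=>1 k=>2
  4 h=>0 k=>3
  composite₂ = ⟨2 2 2 2 3⟩
Equal? differ; not commutative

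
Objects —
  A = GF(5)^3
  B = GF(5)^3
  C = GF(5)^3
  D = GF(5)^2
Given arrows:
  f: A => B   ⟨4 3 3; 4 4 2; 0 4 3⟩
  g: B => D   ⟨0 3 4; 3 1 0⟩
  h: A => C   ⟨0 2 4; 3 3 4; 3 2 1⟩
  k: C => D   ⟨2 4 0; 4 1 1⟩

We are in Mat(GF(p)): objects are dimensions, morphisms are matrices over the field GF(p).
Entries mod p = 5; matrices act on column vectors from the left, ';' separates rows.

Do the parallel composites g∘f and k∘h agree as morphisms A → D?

Answer: DOES NOT COMMUTE

Derivation:
1) trace f;g:
  e0=(1,0,0) f=>(4,4,0) g=>(2,1)
  e1=(0,1,0) f=>(3,4,4) g=>(3,3)
  e2=(0,0,1) f=>(3,2,3) g=>(3,1)
  composite₁ = ⟨2 3 3; 1 3 1⟩
2) trace h;k:
  e0=(1,0,0) h=>(0,3,3) k=>(2,1)
  e1=(0,1,0) h=>(2,3,2) k=>(1,3)
  e2=(0,0,1) h=>(4,4,1) k=>(4,1)
  composite₂ = ⟨2 1 4; 1 3 1⟩
Equal? NO — does not commute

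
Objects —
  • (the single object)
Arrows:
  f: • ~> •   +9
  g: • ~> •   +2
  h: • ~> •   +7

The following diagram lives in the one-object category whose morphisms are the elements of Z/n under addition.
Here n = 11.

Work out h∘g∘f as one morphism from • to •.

  0 +9≡9 +2≡0 +7≡7  (mod 11)
⟦path⟧: +7

Answer: +7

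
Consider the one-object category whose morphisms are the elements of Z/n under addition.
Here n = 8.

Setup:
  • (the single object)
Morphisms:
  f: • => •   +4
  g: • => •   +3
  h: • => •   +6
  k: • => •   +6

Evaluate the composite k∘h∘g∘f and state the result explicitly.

  0 +4≡4 +3≡7 +6≡5 +6≡3  (mod 8)
⟦path⟧: +3

Answer: +3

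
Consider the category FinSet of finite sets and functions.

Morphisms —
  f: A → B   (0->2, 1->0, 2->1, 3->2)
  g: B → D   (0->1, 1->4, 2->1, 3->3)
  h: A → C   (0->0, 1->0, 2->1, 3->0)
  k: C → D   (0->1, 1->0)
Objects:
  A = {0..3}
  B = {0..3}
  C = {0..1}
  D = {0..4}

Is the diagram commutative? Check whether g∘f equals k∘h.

Answer: DOES NOT COMMUTE

Derivation:
1) trace f;g:
  0 f→2 g→1
  1 f→0 g→1
  2 f→1 g→4
  3 f→2 g→1
  ⟦path⟧₁ = (0->1, 1->1, 2->4, 3->1)
2) trace h;k:
  0 h→0 k→1
  1 h→0 k→1
  2 h→1 k→0
  3 h→0 k→1
  ⟦path⟧₂ = (0->1, 1->1, 2->0, 3->1)
Equal? differ; not commutative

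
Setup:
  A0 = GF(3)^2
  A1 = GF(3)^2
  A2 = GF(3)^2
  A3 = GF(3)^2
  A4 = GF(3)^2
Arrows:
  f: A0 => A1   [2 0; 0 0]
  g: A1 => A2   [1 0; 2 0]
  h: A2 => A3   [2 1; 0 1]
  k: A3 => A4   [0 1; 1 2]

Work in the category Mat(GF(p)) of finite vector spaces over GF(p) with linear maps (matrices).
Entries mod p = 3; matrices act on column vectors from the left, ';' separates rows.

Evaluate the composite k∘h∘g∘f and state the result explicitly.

Answer: [1 0; 1 0]

Trace:
  e0=⟨1,0⟩ f=>⟨2,0⟩ g=>⟨2,1⟩ h=>⟨2,1⟩ k=>⟨1,1⟩
  e1=⟨0,1⟩ f=>⟨0,0⟩ g=>⟨0,0⟩ h=>⟨0,0⟩ k=>⟨0,0⟩
⟦path⟧: [1 0; 1 0]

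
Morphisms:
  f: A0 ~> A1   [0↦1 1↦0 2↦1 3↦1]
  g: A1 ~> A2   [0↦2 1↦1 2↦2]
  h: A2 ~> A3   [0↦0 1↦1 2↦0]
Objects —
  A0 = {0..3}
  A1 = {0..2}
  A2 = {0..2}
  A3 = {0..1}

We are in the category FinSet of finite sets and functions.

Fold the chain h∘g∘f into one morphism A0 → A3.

Answer: [0↦1 1↦0 2↦1 3↦1]

Trace:
  0 f~>1 g~>1 h~>1
  1 f~>0 g~>2 h~>0
  2 f~>1 g~>1 h~>1
  3 f~>1 g~>1 h~>1
⟦path⟧: [0↦1 1↦0 2↦1 3↦1]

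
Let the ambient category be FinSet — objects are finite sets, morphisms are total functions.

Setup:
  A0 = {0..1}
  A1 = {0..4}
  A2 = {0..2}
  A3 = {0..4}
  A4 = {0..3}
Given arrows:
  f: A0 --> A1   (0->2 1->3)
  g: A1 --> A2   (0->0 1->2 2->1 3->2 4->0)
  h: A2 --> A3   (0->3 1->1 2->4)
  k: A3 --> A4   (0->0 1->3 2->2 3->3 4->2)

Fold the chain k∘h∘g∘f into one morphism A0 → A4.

Answer: (0->3 1->2)

Trace:
  0 f-->2 g-->1 h-->1 k-->3
  1 f-->3 g-->2 h-->4 k-->2
composite: (0->3 1->2)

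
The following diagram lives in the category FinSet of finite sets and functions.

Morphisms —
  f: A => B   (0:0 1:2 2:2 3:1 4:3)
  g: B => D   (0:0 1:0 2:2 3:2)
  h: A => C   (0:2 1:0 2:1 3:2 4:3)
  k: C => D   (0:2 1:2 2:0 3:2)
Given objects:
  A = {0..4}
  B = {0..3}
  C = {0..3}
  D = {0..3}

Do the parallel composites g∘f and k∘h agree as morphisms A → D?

1) trace f;g:
  0 f=>0 g=>0
  1 f=>2 g=>2
  2 f=>2 g=>2
  3 f=>1 g=>0
  4 f=>3 g=>2
  ⟦path⟧₁ = (0:0 1:2 2:2 3:0 4:2)
2) trace h;k:
  0 h=>2 k=>0
  1 h=>0 k=>2
  2 h=>1 k=>2
  3 h=>2 k=>0
  4 h=>3 k=>2
  ⟦path⟧₂ = (0:0 1:2 2:2 3:0 4:2)
Equal? same morphism ✓

Answer: COMMUTES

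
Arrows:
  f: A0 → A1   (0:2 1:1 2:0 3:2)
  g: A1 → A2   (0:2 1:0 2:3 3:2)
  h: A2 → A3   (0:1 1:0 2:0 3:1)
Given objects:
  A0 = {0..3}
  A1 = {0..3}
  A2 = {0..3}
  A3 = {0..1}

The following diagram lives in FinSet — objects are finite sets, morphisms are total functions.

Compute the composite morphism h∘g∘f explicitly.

Answer: (0:1 1:1 2:0 3:1)

Derivation:
  0 f→2 g→3 h→1
  1 f→1 g→0 h→1
  2 f→0 g→2 h→0
  3 f→2 g→3 h→1
⟦path⟧: (0:1 1:1 2:0 3:1)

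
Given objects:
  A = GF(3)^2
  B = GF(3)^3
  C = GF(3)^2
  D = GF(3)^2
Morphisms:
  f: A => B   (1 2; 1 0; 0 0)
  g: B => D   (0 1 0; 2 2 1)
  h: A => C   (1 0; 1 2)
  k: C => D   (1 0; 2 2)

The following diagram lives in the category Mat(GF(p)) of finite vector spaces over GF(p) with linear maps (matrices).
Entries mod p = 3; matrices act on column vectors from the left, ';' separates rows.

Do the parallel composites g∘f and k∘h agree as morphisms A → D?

Answer: COMMUTES

Derivation:
Path 1 = f;g:
  e0=[1,0] f=>[1,1,0] g=>[1,1]
  e1=[0,1] f=>[2,0,0] g=>[0,1]
  result₁ = (1 0; 1 1)
Path 2 = h;k:
  e0=[1,0] h=>[1,1] k=>[1,1]
  e1=[0,1] h=>[0,2] k=>[0,1]
  result₂ = (1 0; 1 1)
Equal? YES — commutes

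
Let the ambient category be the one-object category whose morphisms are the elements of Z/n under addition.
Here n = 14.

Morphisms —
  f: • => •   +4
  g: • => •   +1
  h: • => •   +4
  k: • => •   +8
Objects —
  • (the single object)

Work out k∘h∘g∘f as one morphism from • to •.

Answer: +3

Trace:
  0 +4≡4 +1≡5 +4≡9 +8≡3  (mod 14)
result: +3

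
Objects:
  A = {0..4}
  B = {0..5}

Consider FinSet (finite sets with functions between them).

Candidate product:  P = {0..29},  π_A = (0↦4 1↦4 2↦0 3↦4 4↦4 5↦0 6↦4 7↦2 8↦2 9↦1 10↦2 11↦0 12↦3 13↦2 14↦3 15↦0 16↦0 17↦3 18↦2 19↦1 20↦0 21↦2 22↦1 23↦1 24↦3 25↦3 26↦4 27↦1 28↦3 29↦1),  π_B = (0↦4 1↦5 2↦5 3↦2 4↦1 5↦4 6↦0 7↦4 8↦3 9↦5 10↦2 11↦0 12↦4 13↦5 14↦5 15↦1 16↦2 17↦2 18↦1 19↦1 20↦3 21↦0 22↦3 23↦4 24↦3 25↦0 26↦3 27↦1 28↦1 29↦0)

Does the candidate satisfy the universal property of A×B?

Answer: NOT A VALID PRODUCT — duplicate pair at indices 27,19

Work:
|A|·|B| = 5·6 = 30;  |P| = 30
Check the pairing map k ↦ (π_A(k), π_B(k)):
  0 ↦ (4,4)
  1 ↦ (4,5)
  2 ↦ (0,5)
  3 ↦ (4,2)
  4 ↦ (4,1)
  5 ↦ (0,4)
  6 ↦ (4,0)
  7 ↦ (2,4)
  8 ↦ (2,3)
  9 ↦ (1,5)
  10 ↦ (2,2)
  11 ↦ (0,0)
  12 ↦ (3,4)
  13 ↦ (2,5)
  14 ↦ (3,5)
  15 ↦ (0,1)
  16 ↦ (0,2)
  17 ↦ (3,2)
  18 ↦ (2,1)
  19 ↦ (1,1)
  20 ↦ (0,3)
  21 ↦ (2,0)
  22 ↦ (1,3)
  23 ↦ (1,4)
  24 ↦ (3,3)
  25 ↦ (3,0)
  26 ↦ (4,3)
  27 ↦ (1,1)  ✗ repeats pair of k=19
  28 ↦ (3,1)
  29 ↦ (1,0)
distinct pairs in image: 29 / 30 needed
  → (1,1) hit at k=19 and k=27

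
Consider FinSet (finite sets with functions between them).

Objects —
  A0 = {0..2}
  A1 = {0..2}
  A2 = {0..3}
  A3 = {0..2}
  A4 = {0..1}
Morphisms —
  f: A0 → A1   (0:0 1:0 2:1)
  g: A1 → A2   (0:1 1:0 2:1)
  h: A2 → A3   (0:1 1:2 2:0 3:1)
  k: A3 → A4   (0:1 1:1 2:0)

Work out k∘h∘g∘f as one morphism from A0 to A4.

  0 f→0 g→1 h→2 k→0
  1 f→0 g→1 h→2 k→0
  2 f→1 g→0 h→1 k→1
composite: (0:0 1:0 2:1)

Answer: (0:0 1:0 2:1)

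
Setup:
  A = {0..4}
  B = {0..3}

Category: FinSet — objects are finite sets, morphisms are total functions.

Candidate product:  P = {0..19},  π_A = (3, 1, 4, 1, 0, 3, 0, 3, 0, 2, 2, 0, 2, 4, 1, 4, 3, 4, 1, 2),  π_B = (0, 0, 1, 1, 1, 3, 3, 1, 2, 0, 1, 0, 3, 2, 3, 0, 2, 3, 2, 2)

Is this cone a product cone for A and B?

|A|·|B| = 5·4 = 20;  |P| = 20
Check the pairing map k ↦ (π_A(k), π_B(k)):
  0 -> (3,0)
  1 -> (1,0)
  2 -> (4,1)
  3 -> (1,1)
  4 -> (0,1)
  5 -> (3,3)
  6 -> (0,3)
  7 -> (3,1)
  8 -> (0,2)
  9 -> (2,0)
  10 -> (2,1)
  11 -> (0,0)
  12 -> (2,3)
  13 -> (4,2)
  14 -> (1,3)
  15 -> (4,0)
  16 -> (3,2)
  17 -> (4,3)
  18 -> (1,2)
  19 -> (2,2)
distinct pairs in image: 20 / 20 needed
  → bijection onto A×B; projections well-typed.

Answer: VALID PRODUCT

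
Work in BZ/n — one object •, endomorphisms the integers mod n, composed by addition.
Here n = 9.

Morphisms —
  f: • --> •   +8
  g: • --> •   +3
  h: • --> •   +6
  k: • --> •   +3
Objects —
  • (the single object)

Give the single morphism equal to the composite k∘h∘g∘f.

Answer: +2

Trace:
  0 +8≡8 +3≡2 +6≡8 +3≡2  (mod 9)
composite: +2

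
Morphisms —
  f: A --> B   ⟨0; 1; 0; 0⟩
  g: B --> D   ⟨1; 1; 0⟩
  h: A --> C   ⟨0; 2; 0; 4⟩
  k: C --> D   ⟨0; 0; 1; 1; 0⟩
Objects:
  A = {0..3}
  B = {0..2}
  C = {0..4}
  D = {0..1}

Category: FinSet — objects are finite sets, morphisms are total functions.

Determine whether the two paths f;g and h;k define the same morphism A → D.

Path 1 = f;g:
  0 f-->0 g-->1
  1 f-->1 g-->1
  2 f-->0 g-->1
  3 f-->0 g-->1
  ⟦path⟧₁ = ⟨1; 1; 1; 1⟩
Path 2 = h;k:
  0 h-->0 k-->0
  1 h-->2 k-->1
  2 h-->0 k-->0
  3 h-->4 k-->0
  ⟦path⟧₂ = ⟨0; 1; 0; 0⟩
Equal? distinct morphisms ✗

Answer: DOES NOT COMMUTE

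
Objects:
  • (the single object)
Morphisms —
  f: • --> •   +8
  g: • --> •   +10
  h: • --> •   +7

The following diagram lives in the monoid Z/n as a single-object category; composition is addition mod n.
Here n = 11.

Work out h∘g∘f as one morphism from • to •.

Answer: +3

Trace:
  0 +8≡8 +10≡7 +7≡3  (mod 11)
⟦path⟧: +3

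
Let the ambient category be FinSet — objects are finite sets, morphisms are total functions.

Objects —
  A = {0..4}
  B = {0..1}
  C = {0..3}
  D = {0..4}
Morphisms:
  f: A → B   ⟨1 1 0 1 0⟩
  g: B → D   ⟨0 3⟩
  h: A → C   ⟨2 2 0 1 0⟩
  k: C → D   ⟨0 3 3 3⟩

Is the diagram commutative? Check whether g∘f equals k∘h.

Answer: COMMUTES

Work:
Path 1 = f;g:
  0 f→1 g→3
  1 f→1 g→3
  2 f→0 g→0
  3 f→1 g→3
  4 f→0 g→0
  result₁ = ⟨3 3 0 3 0⟩
Path 2 = h;k:
  0 h→2 k→3
  1 h→2 k→3
  2 h→0 k→0
  3 h→1 k→3
  4 h→0 k→0
  result₂ = ⟨3 3 0 3 0⟩
Equal? equal; square commutes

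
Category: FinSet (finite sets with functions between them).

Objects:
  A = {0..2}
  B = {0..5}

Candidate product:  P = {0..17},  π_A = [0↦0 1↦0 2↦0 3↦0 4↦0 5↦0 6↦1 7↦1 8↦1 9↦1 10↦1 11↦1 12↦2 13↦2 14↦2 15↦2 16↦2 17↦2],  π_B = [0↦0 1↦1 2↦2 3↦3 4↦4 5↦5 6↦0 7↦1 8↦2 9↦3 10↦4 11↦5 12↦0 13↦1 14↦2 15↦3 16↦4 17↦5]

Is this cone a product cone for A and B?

|A|·|B| = 3·6 = 18;  |P| = 18
Check the pairing map k ↦ (π_A(k), π_B(k)):
  0 ↦ (0,0)
  1 ↦ (0,1)
  2 ↦ (0,2)
  3 ↦ (0,3)
  4 ↦ (0,4)
  5 ↦ (0,5)
  6 ↦ (1,0)
  7 ↦ (1,1)
  8 ↦ (1,2)
  9 ↦ (1,3)
  10 ↦ (1,4)
  11 ↦ (1,5)
  12 ↦ (2,0)
  13 ↦ (2,1)
  14 ↦ (2,2)
  15 ↦ (2,3)
  16 ↦ (2,4)
  17 ↦ (2,5)
distinct pairs in image: 18 / 18 needed
  → bijection onto A×B; projections well-typed.

Answer: VALID PRODUCT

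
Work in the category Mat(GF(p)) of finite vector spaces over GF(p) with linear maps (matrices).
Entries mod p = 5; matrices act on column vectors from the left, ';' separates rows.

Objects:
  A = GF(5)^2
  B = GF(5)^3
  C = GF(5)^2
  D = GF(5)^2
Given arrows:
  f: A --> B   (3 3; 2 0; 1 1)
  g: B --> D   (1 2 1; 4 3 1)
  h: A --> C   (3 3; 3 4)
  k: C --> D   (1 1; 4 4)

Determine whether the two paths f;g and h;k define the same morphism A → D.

Answer: DOES NOT COMMUTE

Trace:
Path 1 = f;g:
  e0=(1,0) f-->(3,2,1) g-->(3,4)
  e1=(0,1) f-->(3,0,1) g-->(4,3)
  ⟦path⟧₁ = (3 4; 4 3)
Path 2 = h;k:
  e0=(1,0) h-->(3,3) k-->(1,4)
  e1=(0,1) h-->(3,4) k-->(2,3)
  ⟦path⟧₂ = (1 2; 4 3)
Equal? distinct morphisms ✗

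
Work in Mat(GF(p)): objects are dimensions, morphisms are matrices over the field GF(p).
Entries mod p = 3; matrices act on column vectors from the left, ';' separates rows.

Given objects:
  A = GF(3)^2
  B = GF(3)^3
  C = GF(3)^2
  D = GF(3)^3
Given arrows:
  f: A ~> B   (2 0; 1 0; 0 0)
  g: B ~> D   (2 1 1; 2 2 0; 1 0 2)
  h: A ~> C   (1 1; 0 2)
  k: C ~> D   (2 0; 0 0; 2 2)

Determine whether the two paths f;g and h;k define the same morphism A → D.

Along f;g (path 1):
  e0=⟨1,0⟩ f~>⟨2,1,0⟩ g~>⟨2,0,2⟩
  e1=⟨0,1⟩ f~>⟨0,0,0⟩ g~>⟨0,0,0⟩
  ⟦path⟧₁ = (2 0; 0 0; 2 0)
Along h;k (path 2):
  e0=⟨1,0⟩ h~>⟨1,0⟩ k~>⟨2,0,2⟩
  e1=⟨0,1⟩ h~>⟨1,2⟩ k~>⟨2,0,0⟩
  ⟦path⟧₂ = (2 2; 0 0; 2 0)
Equal? NO — does not commute

Answer: DOES NOT COMMUTE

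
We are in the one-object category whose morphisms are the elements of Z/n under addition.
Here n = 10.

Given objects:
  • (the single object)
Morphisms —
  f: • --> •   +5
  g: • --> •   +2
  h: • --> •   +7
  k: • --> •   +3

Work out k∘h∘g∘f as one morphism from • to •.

Answer: +7

Work:
  0 +5≡5 +2≡7 +7≡4 +3≡7  (mod 10)
composite: +7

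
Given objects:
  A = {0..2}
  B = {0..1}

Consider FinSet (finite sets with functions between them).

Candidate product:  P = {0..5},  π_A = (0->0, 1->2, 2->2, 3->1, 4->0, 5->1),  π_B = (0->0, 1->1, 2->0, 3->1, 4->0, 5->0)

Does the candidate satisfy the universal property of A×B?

Answer: NOT A VALID PRODUCT — duplicate pair at indices 4,0

Derivation:
|A|·|B| = 3·2 = 6;  |P| = 6
Check the pairing map k ↦ (π_A(k), π_B(k)):
  0 -> (0,0)
  1 -> (2,1)
  2 -> (2,0)
  3 -> (1,1)
  4 -> (0,0)  ✗ repeats pair of k=0
  5 -> (1,0)
distinct pairs in image: 5 / 6 needed
  → (0,0) hit at k=0 and k=4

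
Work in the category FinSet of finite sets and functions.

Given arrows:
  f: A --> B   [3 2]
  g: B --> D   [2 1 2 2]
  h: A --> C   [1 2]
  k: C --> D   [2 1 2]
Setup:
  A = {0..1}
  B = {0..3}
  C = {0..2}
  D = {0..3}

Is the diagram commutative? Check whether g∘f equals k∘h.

Answer: DOES NOT COMMUTE

Trace:
1) trace f;g:
  0 f-->3 g-->2
  1 f-->2 g-->2
  result₁ = [2 2]
2) trace h;k:
  0 h-->1 k-->1
  1 h-->2 k-->2
  result₂ = [1 2]
Equal? NO — does not commute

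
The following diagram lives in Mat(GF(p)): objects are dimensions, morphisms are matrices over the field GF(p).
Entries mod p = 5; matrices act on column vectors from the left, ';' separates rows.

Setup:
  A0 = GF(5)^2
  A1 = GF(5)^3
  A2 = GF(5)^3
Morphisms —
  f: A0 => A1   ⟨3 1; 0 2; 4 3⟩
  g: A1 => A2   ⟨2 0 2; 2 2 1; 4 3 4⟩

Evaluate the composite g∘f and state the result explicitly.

Answer: ⟨4 3; 0 4; 3 2⟩

Work:
  e0=(1,0) f=>(3,0,4) g=>(4,0,3)
  e1=(0,1) f=>(1,2,3) g=>(3,4,2)
composite: ⟨4 3; 0 4; 3 2⟩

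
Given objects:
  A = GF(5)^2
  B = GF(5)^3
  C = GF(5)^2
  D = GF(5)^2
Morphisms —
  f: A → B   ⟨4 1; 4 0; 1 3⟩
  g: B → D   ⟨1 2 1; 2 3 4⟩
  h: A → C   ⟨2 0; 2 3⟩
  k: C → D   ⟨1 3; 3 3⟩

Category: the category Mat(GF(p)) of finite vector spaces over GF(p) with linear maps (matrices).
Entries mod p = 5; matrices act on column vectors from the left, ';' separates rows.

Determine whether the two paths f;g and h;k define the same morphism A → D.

Path 1 = f;g:
  e0=⟨1,0⟩ f→⟨4,4,1⟩ g→⟨3,4⟩
  e1=⟨0,1⟩ f→⟨1,0,3⟩ g→⟨4,4⟩
  composite₁ = ⟨3 4; 4 4⟩
Path 2 = h;k:
  e0=⟨1,0⟩ h→⟨2,2⟩ k→⟨3,2⟩
  e1=⟨0,1⟩ h→⟨0,3⟩ k→⟨4,4⟩
  composite₂ = ⟨3 4; 2 4⟩
Equal? NO — does not commute

Answer: DOES NOT COMMUTE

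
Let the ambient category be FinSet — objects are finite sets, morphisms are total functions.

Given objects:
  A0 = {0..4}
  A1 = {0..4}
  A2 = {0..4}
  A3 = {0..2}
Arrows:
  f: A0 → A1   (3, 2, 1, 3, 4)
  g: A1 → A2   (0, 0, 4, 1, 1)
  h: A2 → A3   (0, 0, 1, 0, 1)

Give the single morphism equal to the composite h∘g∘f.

Answer: (0, 1, 0, 0, 0)

Trace:
  0 f→3 g→1 h→0
  1 f→2 g→4 h→1
  2 f→1 g→0 h→0
  3 f→3 g→1 h→0
  4 f→4 g→1 h→0
⟦path⟧: (0, 1, 0, 0, 0)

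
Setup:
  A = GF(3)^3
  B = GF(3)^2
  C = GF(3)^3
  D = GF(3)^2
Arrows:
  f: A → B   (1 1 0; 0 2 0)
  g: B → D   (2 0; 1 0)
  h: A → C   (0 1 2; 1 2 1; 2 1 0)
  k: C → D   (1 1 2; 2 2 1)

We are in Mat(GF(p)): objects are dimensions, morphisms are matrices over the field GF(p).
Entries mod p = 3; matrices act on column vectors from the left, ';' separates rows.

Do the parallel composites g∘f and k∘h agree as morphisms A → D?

Answer: COMMUTES

Work:
Along f;g (path 1):
  e0=⟨1,0,0⟩ f→⟨1,0⟩ g→⟨2,1⟩
  e1=⟨0,1,0⟩ f→⟨1,2⟩ g→⟨2,1⟩
  e2=⟨0,0,1⟩ f→⟨0,0⟩ g→⟨0,0⟩
  result₁ = (2 2 0; 1 1 0)
Along h;k (path 2):
  e0=⟨1,0,0⟩ h→⟨0,1,2⟩ k→⟨2,1⟩
  e1=⟨0,1,0⟩ h→⟨1,2,1⟩ k→⟨2,1⟩
  e2=⟨0,0,1⟩ h→⟨2,1,0⟩ k→⟨0,0⟩
  result₂ = (2 2 0; 1 1 0)
Equal? YES — commutes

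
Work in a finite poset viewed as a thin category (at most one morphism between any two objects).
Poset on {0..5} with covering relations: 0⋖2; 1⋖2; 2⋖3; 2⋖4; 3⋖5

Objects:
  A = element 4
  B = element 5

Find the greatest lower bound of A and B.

Lower bounds of A=4 and B=5: {0,1,2}
  0 ⊑ 2
  1 ⊑ 2
  2 ⊑ 2
glb = 2

Answer: A∧B = 2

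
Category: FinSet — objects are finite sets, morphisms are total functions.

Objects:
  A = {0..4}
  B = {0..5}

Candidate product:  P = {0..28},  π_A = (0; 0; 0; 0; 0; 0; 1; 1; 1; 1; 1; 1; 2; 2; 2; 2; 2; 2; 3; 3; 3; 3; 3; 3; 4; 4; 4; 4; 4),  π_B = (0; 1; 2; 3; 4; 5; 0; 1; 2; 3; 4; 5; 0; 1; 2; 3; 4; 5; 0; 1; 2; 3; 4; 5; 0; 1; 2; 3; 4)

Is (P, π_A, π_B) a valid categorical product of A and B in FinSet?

|A|·|B| = 5·6 = 30;  |P| = 29
  → cardinalities differ; no bijection possible.

Answer: NOT A VALID PRODUCT — |P|=29 ≠ |A|·|B|=30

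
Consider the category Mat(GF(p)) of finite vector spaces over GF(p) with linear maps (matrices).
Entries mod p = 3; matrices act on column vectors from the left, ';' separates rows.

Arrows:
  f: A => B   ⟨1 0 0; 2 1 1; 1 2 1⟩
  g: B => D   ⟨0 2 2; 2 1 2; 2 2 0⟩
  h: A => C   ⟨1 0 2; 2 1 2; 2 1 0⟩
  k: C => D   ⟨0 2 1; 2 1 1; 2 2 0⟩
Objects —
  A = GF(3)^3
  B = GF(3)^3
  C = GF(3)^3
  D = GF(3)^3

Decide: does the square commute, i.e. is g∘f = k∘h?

Answer: COMMUTES

Work:
1) trace f;g:
  e0=⟨1,0,0⟩ f=>⟨1,2,1⟩ g=>⟨0,0,0⟩
  e1=⟨0,1,0⟩ f=>⟨0,1,2⟩ g=>⟨0,2,2⟩
  e2=⟨0,0,1⟩ f=>⟨0,1,1⟩ g=>⟨1,0,2⟩
  result₁ = ⟨0 0 1; 0 2 0; 0 2 2⟩
2) trace h;k:
  e0=⟨1,0,0⟩ h=>⟨1,2,2⟩ k=>⟨0,0,0⟩
  e1=⟨0,1,0⟩ h=>⟨0,1,1⟩ k=>⟨0,2,2⟩
  e2=⟨0,0,1⟩ h=>⟨2,2,0⟩ k=>⟨1,0,2⟩
  result₂ = ⟨0 0 1; 0 2 0; 0 2 2⟩
Equal? equal; square commutes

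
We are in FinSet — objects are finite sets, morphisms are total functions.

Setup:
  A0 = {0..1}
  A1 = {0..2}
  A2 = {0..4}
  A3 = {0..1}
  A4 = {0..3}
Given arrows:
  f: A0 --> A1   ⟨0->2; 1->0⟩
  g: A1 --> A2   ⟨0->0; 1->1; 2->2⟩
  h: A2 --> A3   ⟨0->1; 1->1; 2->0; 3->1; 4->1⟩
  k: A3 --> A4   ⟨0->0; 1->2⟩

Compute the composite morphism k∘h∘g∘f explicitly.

Answer: ⟨0->0; 1->2⟩

Work:
  0 f-->2 g-->2 h-->0 k-->0
  1 f-->0 g-->0 h-->1 k-->2
result: ⟨0->0; 1->2⟩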